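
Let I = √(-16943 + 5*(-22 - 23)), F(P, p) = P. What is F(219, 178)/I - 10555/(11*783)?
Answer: -10555/8613 - 219*I*√1073/4292 ≈ -1.2255 - 1.6714*I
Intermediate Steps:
I = 4*I*√1073 (I = √(-16943 + 5*(-45)) = √(-16943 - 225) = √(-17168) = 4*I*√1073 ≈ 131.03*I)
F(219, 178)/I - 10555/(11*783) = 219/((4*I*√1073)) - 10555/(11*783) = 219*(-I*√1073/4292) - 10555/8613 = -219*I*√1073/4292 - 10555*1/8613 = -219*I*√1073/4292 - 10555/8613 = -10555/8613 - 219*I*√1073/4292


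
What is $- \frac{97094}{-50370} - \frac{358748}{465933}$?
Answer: $\frac{348322589}{300885195} \approx 1.1577$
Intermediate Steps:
$- \frac{97094}{-50370} - \frac{358748}{465933} = \left(-97094\right) \left(- \frac{1}{50370}\right) - \frac{27596}{35841} = \frac{48547}{25185} - \frac{27596}{35841} = \frac{348322589}{300885195}$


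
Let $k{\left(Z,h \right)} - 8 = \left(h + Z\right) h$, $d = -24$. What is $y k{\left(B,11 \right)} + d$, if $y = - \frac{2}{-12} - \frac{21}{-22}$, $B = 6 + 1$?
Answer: $\frac{6830}{33} \approx 206.97$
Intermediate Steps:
$B = 7$
$y = \frac{37}{33}$ ($y = \left(-2\right) \left(- \frac{1}{12}\right) - - \frac{21}{22} = \frac{1}{6} + \frac{21}{22} = \frac{37}{33} \approx 1.1212$)
$k{\left(Z,h \right)} = 8 + h \left(Z + h\right)$ ($k{\left(Z,h \right)} = 8 + \left(h + Z\right) h = 8 + \left(Z + h\right) h = 8 + h \left(Z + h\right)$)
$y k{\left(B,11 \right)} + d = \frac{37 \left(8 + 11^{2} + 7 \cdot 11\right)}{33} - 24 = \frac{37 \left(8 + 121 + 77\right)}{33} - 24 = \frac{37}{33} \cdot 206 - 24 = \frac{7622}{33} - 24 = \frac{6830}{33}$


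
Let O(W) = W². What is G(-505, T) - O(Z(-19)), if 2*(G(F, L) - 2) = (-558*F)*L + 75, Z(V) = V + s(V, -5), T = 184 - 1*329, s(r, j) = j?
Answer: -40860623/2 ≈ -2.0430e+7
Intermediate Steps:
T = -145 (T = 184 - 329 = -145)
Z(V) = -5 + V (Z(V) = V - 5 = -5 + V)
G(F, L) = 79/2 - 279*F*L (G(F, L) = 2 + ((-558*F)*L + 75)/2 = 2 + (-558*F*L + 75)/2 = 2 + (75 - 558*F*L)/2 = 2 + (75/2 - 279*F*L) = 79/2 - 279*F*L)
G(-505, T) - O(Z(-19)) = (79/2 - 279*(-505)*(-145)) - (-5 - 19)² = (79/2 - 20429775) - 1*(-24)² = -40859471/2 - 1*576 = -40859471/2 - 576 = -40860623/2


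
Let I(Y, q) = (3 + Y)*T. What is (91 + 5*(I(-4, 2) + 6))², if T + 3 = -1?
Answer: 19881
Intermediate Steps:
T = -4 (T = -3 - 1 = -4)
I(Y, q) = -12 - 4*Y (I(Y, q) = (3 + Y)*(-4) = -12 - 4*Y)
(91 + 5*(I(-4, 2) + 6))² = (91 + 5*((-12 - 4*(-4)) + 6))² = (91 + 5*((-12 + 16) + 6))² = (91 + 5*(4 + 6))² = (91 + 5*10)² = (91 + 50)² = 141² = 19881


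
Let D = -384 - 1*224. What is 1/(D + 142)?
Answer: -1/466 ≈ -0.0021459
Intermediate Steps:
D = -608 (D = -384 - 224 = -608)
1/(D + 142) = 1/(-608 + 142) = 1/(-466) = -1/466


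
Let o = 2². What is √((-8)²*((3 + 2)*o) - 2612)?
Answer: 6*I*√37 ≈ 36.497*I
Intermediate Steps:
o = 4
√((-8)²*((3 + 2)*o) - 2612) = √((-8)²*((3 + 2)*4) - 2612) = √(64*(5*4) - 2612) = √(64*20 - 2612) = √(1280 - 2612) = √(-1332) = 6*I*√37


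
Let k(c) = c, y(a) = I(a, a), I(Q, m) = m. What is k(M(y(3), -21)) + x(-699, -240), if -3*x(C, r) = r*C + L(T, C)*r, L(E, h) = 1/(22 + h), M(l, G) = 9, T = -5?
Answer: -37851827/677 ≈ -55911.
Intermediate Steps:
y(a) = a
x(C, r) = -C*r/3 - r/(3*(22 + C)) (x(C, r) = -(r*C + r/(22 + C))/3 = -(C*r + r/(22 + C))/3 = -C*r/3 - r/(3*(22 + C)))
k(M(y(3), -21)) + x(-699, -240) = 9 - 1*(-240)*(1 - 699*(22 - 699))/(66 + 3*(-699)) = 9 - 1*(-240)*(1 - 699*(-677))/(66 - 2097) = 9 - 1*(-240)*(1 + 473223)/(-2031) = 9 - 1*(-240)*(-1/2031)*473224 = 9 - 37857920/677 = -37851827/677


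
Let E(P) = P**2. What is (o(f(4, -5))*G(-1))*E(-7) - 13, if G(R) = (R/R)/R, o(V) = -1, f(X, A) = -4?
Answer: 36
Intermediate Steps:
G(R) = 1/R
(o(f(4, -5))*G(-1))*E(-7) - 13 = -1/(-1)*(-7)**2 - 13 = -1*(-1)*49 - 13 = 1*49 - 13 = 49 - 13 = 36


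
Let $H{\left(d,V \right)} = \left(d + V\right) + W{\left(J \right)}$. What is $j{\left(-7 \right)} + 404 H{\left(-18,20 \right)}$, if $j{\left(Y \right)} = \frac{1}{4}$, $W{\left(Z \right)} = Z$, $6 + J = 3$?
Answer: $- \frac{1615}{4} \approx -403.75$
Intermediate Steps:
$J = -3$ ($J = -6 + 3 = -3$)
$j{\left(Y \right)} = \frac{1}{4}$
$H{\left(d,V \right)} = -3 + V + d$ ($H{\left(d,V \right)} = \left(d + V\right) - 3 = \left(V + d\right) - 3 = -3 + V + d$)
$j{\left(-7 \right)} + 404 H{\left(-18,20 \right)} = \frac{1}{4} + 404 \left(-3 + 20 - 18\right) = \frac{1}{4} + 404 \left(-1\right) = \frac{1}{4} - 404 = - \frac{1615}{4}$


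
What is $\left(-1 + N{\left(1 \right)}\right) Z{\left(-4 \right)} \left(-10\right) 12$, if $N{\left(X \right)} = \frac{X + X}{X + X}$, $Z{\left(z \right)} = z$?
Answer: $0$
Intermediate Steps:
$N{\left(X \right)} = 1$ ($N{\left(X \right)} = \frac{2 X}{2 X} = 2 X \frac{1}{2 X} = 1$)
$\left(-1 + N{\left(1 \right)}\right) Z{\left(-4 \right)} \left(-10\right) 12 = \left(-1 + 1\right) \left(-4\right) \left(-10\right) 12 = 0 \left(-4\right) \left(-10\right) 12 = 0 \left(-10\right) 12 = 0 \cdot 12 = 0$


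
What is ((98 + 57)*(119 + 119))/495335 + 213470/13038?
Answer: 10622013427/645817773 ≈ 16.447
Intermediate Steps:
((98 + 57)*(119 + 119))/495335 + 213470/13038 = (155*238)*(1/495335) + 213470*(1/13038) = 36890*(1/495335) + 106735/6519 = 7378/99067 + 106735/6519 = 10622013427/645817773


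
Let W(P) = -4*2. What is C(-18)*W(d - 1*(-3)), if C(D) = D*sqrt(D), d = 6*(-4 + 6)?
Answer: 432*I*sqrt(2) ≈ 610.94*I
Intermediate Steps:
d = 12 (d = 6*2 = 12)
C(D) = D**(3/2)
W(P) = -8
C(-18)*W(d - 1*(-3)) = (-18)**(3/2)*(-8) = -54*I*sqrt(2)*(-8) = 432*I*sqrt(2)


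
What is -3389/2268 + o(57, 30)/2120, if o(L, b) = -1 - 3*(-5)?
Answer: -223529/150255 ≈ -1.4877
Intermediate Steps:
o(L, b) = 14 (o(L, b) = -1 + 15 = 14)
-3389/2268 + o(57, 30)/2120 = -3389/2268 + 14/2120 = -3389*1/2268 + 14*(1/2120) = -3389/2268 + 7/1060 = -223529/150255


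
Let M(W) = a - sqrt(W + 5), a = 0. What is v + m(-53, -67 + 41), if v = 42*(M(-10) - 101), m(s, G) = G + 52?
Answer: -4216 - 42*I*sqrt(5) ≈ -4216.0 - 93.915*I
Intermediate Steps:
M(W) = -sqrt(5 + W) (M(W) = 0 - sqrt(W + 5) = 0 - sqrt(5 + W) = -sqrt(5 + W))
m(s, G) = 52 + G
v = -4242 - 42*I*sqrt(5) (v = 42*(-sqrt(5 - 10) - 101) = 42*(-sqrt(-5) - 101) = 42*(-I*sqrt(5) - 101) = 42*(-101 - I*sqrt(5)) = -4242 - 42*I*sqrt(5) ≈ -4242.0 - 93.915*I)
v + m(-53, -67 + 41) = (-4242 - 42*I*sqrt(5)) + (52 + (-67 + 41)) = (-4242 - 42*I*sqrt(5)) + (52 - 26) = (-4242 - 42*I*sqrt(5)) + 26 = -4216 - 42*I*sqrt(5)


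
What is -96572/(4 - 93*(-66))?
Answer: -48286/3071 ≈ -15.723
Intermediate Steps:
-96572/(4 - 93*(-66)) = -96572/(4 + 6138) = -96572/6142 = -96572*1/6142 = -48286/3071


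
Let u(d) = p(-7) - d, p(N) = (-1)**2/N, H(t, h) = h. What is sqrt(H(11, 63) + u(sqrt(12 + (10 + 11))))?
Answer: sqrt(3080 - 49*sqrt(33))/7 ≈ 7.5573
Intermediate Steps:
p(N) = 1/N
u(d) = -1/7 - d (u(d) = 1/(-7) - d = -1/7 - d)
sqrt(H(11, 63) + u(sqrt(12 + (10 + 11)))) = sqrt(63 + (-1/7 - sqrt(12 + (10 + 11)))) = sqrt(63 + (-1/7 - sqrt(12 + 21))) = sqrt(63 + (-1/7 - sqrt(33))) = sqrt(440/7 - sqrt(33))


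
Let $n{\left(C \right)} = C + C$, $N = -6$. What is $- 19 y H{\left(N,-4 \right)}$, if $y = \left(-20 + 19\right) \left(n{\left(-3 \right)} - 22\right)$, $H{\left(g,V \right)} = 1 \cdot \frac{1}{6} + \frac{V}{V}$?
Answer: $- \frac{1862}{3} \approx -620.67$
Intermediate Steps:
$n{\left(C \right)} = 2 C$
$H{\left(g,V \right)} = \frac{7}{6}$ ($H{\left(g,V \right)} = 1 \cdot \frac{1}{6} + 1 = \frac{1}{6} + 1 = \frac{7}{6}$)
$y = 28$ ($y = \left(-20 + 19\right) \left(2 \left(-3\right) - 22\right) = - (-6 - 22) = \left(-1\right) \left(-28\right) = 28$)
$- 19 y H{\left(N,-4 \right)} = \left(-19\right) 28 \cdot \frac{7}{6} = \left(-532\right) \frac{7}{6} = - \frac{1862}{3}$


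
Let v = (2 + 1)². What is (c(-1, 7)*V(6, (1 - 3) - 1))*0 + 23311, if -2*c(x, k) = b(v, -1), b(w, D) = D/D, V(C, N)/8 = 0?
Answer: 23311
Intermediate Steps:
V(C, N) = 0 (V(C, N) = 8*0 = 0)
v = 9 (v = 3² = 9)
b(w, D) = 1
c(x, k) = -½ (c(x, k) = -½*1 = -½)
(c(-1, 7)*V(6, (1 - 3) - 1))*0 + 23311 = -½*0*0 + 23311 = 0*0 + 23311 = 0 + 23311 = 23311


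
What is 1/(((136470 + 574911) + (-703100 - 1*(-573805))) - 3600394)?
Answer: -1/3018308 ≈ -3.3131e-7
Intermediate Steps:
1/(((136470 + 574911) + (-703100 - 1*(-573805))) - 3600394) = 1/((711381 + (-703100 + 573805)) - 3600394) = 1/((711381 - 129295) - 3600394) = 1/(582086 - 3600394) = 1/(-3018308) = -1/3018308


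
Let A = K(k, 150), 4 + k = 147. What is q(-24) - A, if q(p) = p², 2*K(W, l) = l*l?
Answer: -10674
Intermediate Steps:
k = 143 (k = -4 + 147 = 143)
K(W, l) = l²/2 (K(W, l) = (l*l)/2 = l²/2)
A = 11250 (A = (½)*150² = (½)*22500 = 11250)
q(-24) - A = (-24)² - 1*11250 = 576 - 11250 = -10674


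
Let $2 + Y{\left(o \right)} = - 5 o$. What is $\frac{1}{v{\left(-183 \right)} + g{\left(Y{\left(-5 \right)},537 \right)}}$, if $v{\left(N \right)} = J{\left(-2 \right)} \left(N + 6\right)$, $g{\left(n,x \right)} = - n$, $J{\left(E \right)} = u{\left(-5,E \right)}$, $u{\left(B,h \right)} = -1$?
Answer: $\frac{1}{154} \approx 0.0064935$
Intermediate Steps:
$J{\left(E \right)} = -1$
$Y{\left(o \right)} = -2 - 5 o$
$v{\left(N \right)} = -6 - N$ ($v{\left(N \right)} = - (N + 6) = - (6 + N) = -6 - N$)
$\frac{1}{v{\left(-183 \right)} + g{\left(Y{\left(-5 \right)},537 \right)}} = \frac{1}{\left(-6 - -183\right) - \left(-2 - -25\right)} = \frac{1}{\left(-6 + 183\right) - \left(-2 + 25\right)} = \frac{1}{177 - 23} = \frac{1}{154}$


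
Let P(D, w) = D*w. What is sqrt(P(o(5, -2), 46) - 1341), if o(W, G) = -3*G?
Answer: I*sqrt(1065) ≈ 32.634*I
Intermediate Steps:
sqrt(P(o(5, -2), 46) - 1341) = sqrt(-3*(-2)*46 - 1341) = sqrt(6*46 - 1341) = sqrt(276 - 1341) = sqrt(-1065) = I*sqrt(1065)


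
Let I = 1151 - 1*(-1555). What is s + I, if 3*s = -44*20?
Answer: 7238/3 ≈ 2412.7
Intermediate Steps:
s = -880/3 (s = (-44*20)/3 = (⅓)*(-880) = -880/3 ≈ -293.33)
I = 2706 (I = 1151 + 1555 = 2706)
s + I = -880/3 + 2706 = 7238/3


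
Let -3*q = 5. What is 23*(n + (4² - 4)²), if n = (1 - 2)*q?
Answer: 10051/3 ≈ 3350.3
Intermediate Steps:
q = -5/3 (q = -⅓*5 = -5/3 ≈ -1.6667)
n = 5/3 (n = (1 - 2)*(-5/3) = -1*(-5/3) = 5/3 ≈ 1.6667)
23*(n + (4² - 4)²) = 23*(5/3 + (4² - 4)²) = 23*(5/3 + (16 - 4)²) = 23*(5/3 + 12²) = 23*(5/3 + 144) = 23*(437/3) = 10051/3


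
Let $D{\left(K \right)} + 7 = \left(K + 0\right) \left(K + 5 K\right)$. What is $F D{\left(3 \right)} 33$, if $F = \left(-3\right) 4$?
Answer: $-18612$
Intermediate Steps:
$F = -12$
$D{\left(K \right)} = -7 + 6 K^{2}$ ($D{\left(K \right)} = -7 + \left(K + 0\right) \left(K + 5 K\right) = -7 + K 6 K = -7 + 6 K^{2}$)
$F D{\left(3 \right)} 33 = - 12 \left(-7 + 6 \cdot 3^{2}\right) 33 = - 12 \left(-7 + 6 \cdot 9\right) 33 = - 12 \left(-7 + 54\right) 33 = \left(-12\right) 47 \cdot 33 = \left(-564\right) 33 = -18612$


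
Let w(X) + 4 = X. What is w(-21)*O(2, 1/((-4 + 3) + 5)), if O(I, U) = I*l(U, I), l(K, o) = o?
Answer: -100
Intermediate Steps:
w(X) = -4 + X
O(I, U) = I**2 (O(I, U) = I*I = I**2)
w(-21)*O(2, 1/((-4 + 3) + 5)) = (-4 - 21)*2**2 = -25*4 = -100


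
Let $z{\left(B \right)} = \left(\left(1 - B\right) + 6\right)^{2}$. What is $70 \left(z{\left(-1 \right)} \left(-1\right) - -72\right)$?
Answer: $560$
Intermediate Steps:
$z{\left(B \right)} = \left(7 - B\right)^{2}$
$70 \left(z{\left(-1 \right)} \left(-1\right) - -72\right) = 70 \left(\left(-7 - 1\right)^{2} \left(-1\right) - -72\right) = 70 \left(\left(-8\right)^{2} \left(-1\right) + 72\right) = 70 \left(64 \left(-1\right) + 72\right) = 70 \left(-64 + 72\right) = 70 \cdot 8 = 560$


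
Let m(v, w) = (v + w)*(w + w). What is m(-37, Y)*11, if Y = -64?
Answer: 142208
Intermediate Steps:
m(v, w) = 2*w*(v + w) (m(v, w) = (v + w)*(2*w) = 2*w*(v + w))
m(-37, Y)*11 = (2*(-64)*(-37 - 64))*11 = (2*(-64)*(-101))*11 = 12928*11 = 142208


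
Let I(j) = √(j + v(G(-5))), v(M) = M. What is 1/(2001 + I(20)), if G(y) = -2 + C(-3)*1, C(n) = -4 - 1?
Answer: 2001/4003988 - √13/4003988 ≈ 0.00049885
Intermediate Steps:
C(n) = -5
G(y) = -7 (G(y) = -2 - 5*1 = -2 - 5 = -7)
I(j) = √(-7 + j) (I(j) = √(j - 7) = √(-7 + j))
1/(2001 + I(20)) = 1/(2001 + √(-7 + 20)) = 1/(2001 + √13)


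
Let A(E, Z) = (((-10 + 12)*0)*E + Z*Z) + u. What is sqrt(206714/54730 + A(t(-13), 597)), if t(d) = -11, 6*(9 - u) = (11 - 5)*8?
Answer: sqrt(266898042186555)/27365 ≈ 597.00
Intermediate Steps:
u = 1 (u = 9 - (11 - 5)*8/6 = 9 - 8 = 1)
A(E, Z) = 1 + Z**2 (A(E, Z) = (((-10 + 12)*0)*E + Z*Z) + 1 = ((2*0)*E + Z**2) + 1 = (0*E + Z**2) + 1 = (0 + Z**2) + 1 = Z**2 + 1 = 1 + Z**2)
sqrt(206714/54730 + A(t(-13), 597)) = sqrt(206714/54730 + (1 + 597**2)) = sqrt(206714*(1/54730) + (1 + 356409)) = sqrt(103357/27365 + 356410) = sqrt(9753263007/27365) = sqrt(266898042186555)/27365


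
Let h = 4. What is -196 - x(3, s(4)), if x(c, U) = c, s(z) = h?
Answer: -199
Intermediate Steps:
s(z) = 4
-196 - x(3, s(4)) = -196 - 1*3 = -196 - 3 = -199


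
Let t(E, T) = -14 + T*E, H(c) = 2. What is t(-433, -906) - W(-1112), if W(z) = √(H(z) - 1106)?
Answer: 392284 - 4*I*√69 ≈ 3.9228e+5 - 33.227*I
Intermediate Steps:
t(E, T) = -14 + E*T
W(z) = 4*I*√69 (W(z) = √(2 - 1106) = √(-1104) = 4*I*√69)
t(-433, -906) - W(-1112) = (-14 - 433*(-906)) - 4*I*√69 = (-14 + 392298) - 4*I*√69 = 392284 - 4*I*√69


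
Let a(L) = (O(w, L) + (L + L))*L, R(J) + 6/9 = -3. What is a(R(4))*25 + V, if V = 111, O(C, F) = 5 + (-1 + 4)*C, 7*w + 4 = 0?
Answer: 30368/63 ≈ 482.03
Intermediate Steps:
w = -4/7 (w = -4/7 + (1/7)*0 = -4/7 + 0 = -4/7 ≈ -0.57143)
R(J) = -11/3 (R(J) = -2/3 - 3 = -11/3)
O(C, F) = 5 + 3*C
a(L) = L*(23/7 + 2*L) (a(L) = ((5 + 3*(-4/7)) + (L + L))*L = ((5 - 12/7) + 2*L)*L = (23/7 + 2*L)*L = L*(23/7 + 2*L))
a(R(4))*25 + V = ((1/7)*(-11/3)*(23 + 14*(-11/3)))*25 + 111 = ((1/7)*(-11/3)*(23 - 154/3))*25 + 111 = ((1/7)*(-11/3)*(-85/3))*25 + 111 = (935/63)*25 + 111 = 23375/63 + 111 = 30368/63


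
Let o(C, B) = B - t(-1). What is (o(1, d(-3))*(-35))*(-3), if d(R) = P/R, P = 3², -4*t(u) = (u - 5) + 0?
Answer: -945/2 ≈ -472.50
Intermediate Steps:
t(u) = 5/4 - u/4 (t(u) = -((u - 5) + 0)/4 = -((-5 + u) + 0)/4 = -(-5 + u)/4 = 5/4 - u/4)
P = 9
d(R) = 9/R
o(C, B) = -3/2 + B (o(C, B) = B - (5/4 - ¼*(-1)) = B - (5/4 + ¼) = B - 1*3/2 = B - 3/2 = -3/2 + B)
(o(1, d(-3))*(-35))*(-3) = ((-3/2 + 9/(-3))*(-35))*(-3) = ((-3/2 + 9*(-⅓))*(-35))*(-3) = ((-3/2 - 3)*(-35))*(-3) = -9/2*(-35)*(-3) = (315/2)*(-3) = -945/2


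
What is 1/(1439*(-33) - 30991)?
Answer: -1/78478 ≈ -1.2742e-5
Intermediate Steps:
1/(1439*(-33) - 30991) = 1/(-47487 - 30991) = 1/(-78478) = -1/78478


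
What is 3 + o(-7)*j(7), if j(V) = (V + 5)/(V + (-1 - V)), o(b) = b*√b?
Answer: 3 + 84*I*√7 ≈ 3.0 + 222.24*I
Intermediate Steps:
o(b) = b^(3/2)
j(V) = -5 - V (j(V) = (5 + V)/(-1) = (5 + V)*(-1) = -5 - V)
3 + o(-7)*j(7) = 3 + (-7)^(3/2)*(-5 - 1*7) = 3 + (-7*I*√7)*(-5 - 7) = 3 - 7*I*√7*(-12) = 3 + 84*I*√7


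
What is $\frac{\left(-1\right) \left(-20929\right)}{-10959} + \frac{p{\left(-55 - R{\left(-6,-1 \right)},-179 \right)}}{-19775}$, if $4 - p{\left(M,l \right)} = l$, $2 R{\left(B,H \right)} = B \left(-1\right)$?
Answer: $- \frac{415876472}{216714225} \approx -1.919$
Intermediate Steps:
$R{\left(B,H \right)} = - \frac{B}{2}$ ($R{\left(B,H \right)} = \frac{B \left(-1\right)}{2} = \frac{\left(-1\right) B}{2} = - \frac{B}{2}$)
$p{\left(M,l \right)} = 4 - l$
$\frac{\left(-1\right) \left(-20929\right)}{-10959} + \frac{p{\left(-55 - R{\left(-6,-1 \right)},-179 \right)}}{-19775} = \frac{\left(-1\right) \left(-20929\right)}{-10959} + \frac{4 - -179}{-19775} = 20929 \left(- \frac{1}{10959}\right) + \left(4 + 179\right) \left(- \frac{1}{19775}\right) = - \frac{20929}{10959} + 183 \left(- \frac{1}{19775}\right) = - \frac{20929}{10959} - \frac{183}{19775} = - \frac{415876472}{216714225}$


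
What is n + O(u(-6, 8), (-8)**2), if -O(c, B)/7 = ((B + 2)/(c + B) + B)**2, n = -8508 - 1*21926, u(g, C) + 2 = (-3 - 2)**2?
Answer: -50283182/841 ≈ -59790.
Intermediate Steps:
u(g, C) = 23 (u(g, C) = -2 + (-3 - 2)**2 = -2 + (-5)**2 = -2 + 25 = 23)
n = -30434 (n = -8508 - 21926 = -30434)
O(c, B) = -7*(B + (2 + B)/(B + c))**2 (O(c, B) = -7*((B + 2)/(c + B) + B)**2 = -7*((2 + B)/(B + c) + B)**2 = -7*(B + (2 + B)/(B + c))**2)
n + O(u(-6, 8), (-8)**2) = -30434 - 7*(2 + (-8)**2 + ((-8)**2)**2 + (-8)**2*23)**2/((-8)**2 + 23)**2 = -30434 - 7*(2 + 64 + 64**2 + 64*23)**2/(64 + 23)**2 = -30434 - 7*(2 + 64 + 4096 + 1472)**2/87**2 = -30434 - 7*1/7569*5634**2 = -30434 - 7*1/7569*31741956 = -30434 - 24688188/841 = -50283182/841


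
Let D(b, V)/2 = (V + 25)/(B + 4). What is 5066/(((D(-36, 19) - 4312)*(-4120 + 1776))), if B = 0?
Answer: 2533/5027880 ≈ 0.00050379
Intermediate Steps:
D(b, V) = 25/2 + V/2 (D(b, V) = 2*((V + 25)/(0 + 4)) = 2*((25 + V)/4) = 2*((25 + V)*(¼)) = 2*(25/4 + V/4) = 25/2 + V/2)
5066/(((D(-36, 19) - 4312)*(-4120 + 1776))) = 5066/((((25/2 + (½)*19) - 4312)*(-4120 + 1776))) = 5066/((((25/2 + 19/2) - 4312)*(-2344))) = 5066/(((22 - 4312)*(-2344))) = 5066/((-4290*(-2344))) = 5066/10055760 = 5066*(1/10055760) = 2533/5027880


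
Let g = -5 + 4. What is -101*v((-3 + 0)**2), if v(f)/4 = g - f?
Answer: 4040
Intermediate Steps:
g = -1
v(f) = -4 - 4*f (v(f) = 4*(-1 - f) = -4 - 4*f)
-101*v((-3 + 0)**2) = -101*(-4 - 4*(-3 + 0)**2) = -101*(-4 - 4*(-3)**2) = -101*(-4 - 4*9) = -101*(-4 - 36) = -101*(-40) = 4040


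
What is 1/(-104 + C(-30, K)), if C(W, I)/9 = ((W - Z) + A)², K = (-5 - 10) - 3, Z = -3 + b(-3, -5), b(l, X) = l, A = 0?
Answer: 1/5080 ≈ 0.00019685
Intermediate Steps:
Z = -6 (Z = -3 - 3 = -6)
K = -18 (K = -15 - 3 = -18)
C(W, I) = 9*(6 + W)² (C(W, I) = 9*((W - 1*(-6)) + 0)² = 9*((W + 6) + 0)² = 9*((6 + W) + 0)² = 9*(6 + W)²)
1/(-104 + C(-30, K)) = 1/(-104 + 9*(6 - 30)²) = 1/(-104 + 9*(-24)²) = 1/(-104 + 9*576) = 1/(-104 + 5184) = 1/5080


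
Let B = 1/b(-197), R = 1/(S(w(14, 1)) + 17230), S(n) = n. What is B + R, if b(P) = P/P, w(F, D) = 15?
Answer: 17246/17245 ≈ 1.0001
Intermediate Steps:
b(P) = 1
R = 1/17245 (R = 1/(15 + 17230) = 1/17245 ≈ 5.7988e-5)
B = 1 (B = 1/1 = 1)
B + R = 1 + 1/17245 = 17246/17245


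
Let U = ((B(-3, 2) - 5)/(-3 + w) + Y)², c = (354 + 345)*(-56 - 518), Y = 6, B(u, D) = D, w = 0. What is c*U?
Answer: -19660074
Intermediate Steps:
c = -401226 (c = 699*(-574) = -401226)
U = 49 (U = ((2 - 5)/(-3 + 0) + 6)² = (-3/(-3) + 6)² = (-3*(-⅓) + 6)² = (1 + 6)² = 7² = 49)
c*U = -401226*49 = -19660074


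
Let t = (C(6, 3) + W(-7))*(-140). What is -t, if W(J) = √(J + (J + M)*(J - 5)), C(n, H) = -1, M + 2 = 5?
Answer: -140 + 140*√41 ≈ 756.44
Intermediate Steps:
M = 3 (M = -2 + 5 = 3)
W(J) = √(J + (-5 + J)*(3 + J)) (W(J) = √(J + (J + 3)*(J - 5)) = √(J + (3 + J)*(-5 + J)) = √(J + (-5 + J)*(3 + J)))
t = 140 - 140*√41 (t = (-1 + √(-15 + (-7)² - 1*(-7)))*(-140) = (-1 + √(-15 + 49 + 7))*(-140) = (-1 + √41)*(-140) = 140 - 140*√41 ≈ -756.44)
-t = -(140 - 140*√41) = -140 + 140*√41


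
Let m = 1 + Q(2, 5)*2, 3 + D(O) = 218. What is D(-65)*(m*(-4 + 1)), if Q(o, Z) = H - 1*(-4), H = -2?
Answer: -3225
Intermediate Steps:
D(O) = 215 (D(O) = -3 + 218 = 215)
Q(o, Z) = 2 (Q(o, Z) = -2 - 1*(-4) = -2 + 4 = 2)
m = 5 (m = 1 + 2*2 = 1 + 4 = 5)
D(-65)*(m*(-4 + 1)) = 215*(5*(-4 + 1)) = 215*(5*(-3)) = 215*(-15) = -3225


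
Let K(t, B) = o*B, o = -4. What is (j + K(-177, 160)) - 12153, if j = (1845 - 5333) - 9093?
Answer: -25374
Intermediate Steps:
j = -12581 (j = -3488 - 9093 = -12581)
K(t, B) = -4*B
(j + K(-177, 160)) - 12153 = (-12581 - 4*160) - 12153 = (-12581 - 640) - 12153 = -13221 - 12153 = -25374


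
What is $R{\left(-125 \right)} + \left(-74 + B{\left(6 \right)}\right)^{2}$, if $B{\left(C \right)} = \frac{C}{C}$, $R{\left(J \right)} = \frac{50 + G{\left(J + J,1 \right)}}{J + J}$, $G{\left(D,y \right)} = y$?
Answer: $\frac{1332199}{250} \approx 5328.8$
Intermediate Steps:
$R{\left(J \right)} = \frac{51}{2 J}$ ($R{\left(J \right)} = \frac{50 + 1}{J + J} = \frac{51}{2 J}$)
$B{\left(C \right)} = 1$
$R{\left(-125 \right)} + \left(-74 + B{\left(6 \right)}\right)^{2} = \frac{51}{2 \left(-125\right)} + \left(-74 + 1\right)^{2} = \frac{51}{2} \left(- \frac{1}{125}\right) + \left(-73\right)^{2} = - \frac{51}{250} + 5329 = \frac{1332199}{250}$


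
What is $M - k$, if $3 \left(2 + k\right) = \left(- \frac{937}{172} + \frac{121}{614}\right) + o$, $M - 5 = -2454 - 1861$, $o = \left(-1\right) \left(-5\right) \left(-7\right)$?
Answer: $- \frac{680313503}{158412} \approx -4294.6$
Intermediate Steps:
$o = -35$ ($o = 5 \left(-7\right) = -35$)
$M = -4310$ ($M = 5 - 4315 = -4310$)
$k = - \frac{2442217}{158412}$ ($k = -2 + \frac{\left(- \frac{937}{172} + \frac{121}{614}\right) - 35}{3} = -2 + \frac{- \frac{277253}{52804} - 35}{3} = -2 + \frac{1}{3} \left(- \frac{2125393}{52804}\right) = -2 - \frac{2125393}{158412} = - \frac{2442217}{158412} \approx -15.417$)
$M - k = -4310 - - \frac{2442217}{158412} = -4310 + \frac{2442217}{158412} = - \frac{680313503}{158412}$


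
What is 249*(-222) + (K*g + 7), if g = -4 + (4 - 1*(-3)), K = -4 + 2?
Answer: -55277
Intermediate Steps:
K = -2
g = 3 (g = -4 + (4 + 3) = -4 + 7 = 3)
249*(-222) + (K*g + 7) = 249*(-222) + (-2*3 + 7) = -55278 + (-6 + 7) = -55278 + 1 = -55277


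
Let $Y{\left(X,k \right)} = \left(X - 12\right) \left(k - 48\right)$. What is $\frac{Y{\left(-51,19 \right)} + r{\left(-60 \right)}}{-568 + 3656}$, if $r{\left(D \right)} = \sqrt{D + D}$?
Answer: $\frac{1827}{3088} + \frac{i \sqrt{30}}{1544} \approx 0.59165 + 0.0035474 i$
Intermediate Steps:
$r{\left(D \right)} = \sqrt{2} \sqrt{D}$ ($r{\left(D \right)} = \sqrt{2 D} = \sqrt{2} \sqrt{D}$)
$Y{\left(X,k \right)} = \left(-48 + k\right) \left(-12 + X\right)$ ($Y{\left(X,k \right)} = \left(-12 + X\right) \left(-48 + k\right) = \left(-48 + k\right) \left(-12 + X\right)$)
$\frac{Y{\left(-51,19 \right)} + r{\left(-60 \right)}}{-568 + 3656} = \frac{\left(576 - -2448 - 228 - 969\right) + \sqrt{2} \sqrt{-60}}{-568 + 3656} = \frac{\left(576 + 2448 - 228 - 969\right) + \sqrt{2} \cdot 2 i \sqrt{15}}{3088} = \left(1827 + 2 i \sqrt{30}\right) \frac{1}{3088} = \frac{1827}{3088} + \frac{i \sqrt{30}}{1544}$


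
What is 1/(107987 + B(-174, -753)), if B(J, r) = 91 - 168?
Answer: 1/107910 ≈ 9.2670e-6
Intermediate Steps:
B(J, r) = -77
1/(107987 + B(-174, -753)) = 1/(107987 - 77) = 1/107910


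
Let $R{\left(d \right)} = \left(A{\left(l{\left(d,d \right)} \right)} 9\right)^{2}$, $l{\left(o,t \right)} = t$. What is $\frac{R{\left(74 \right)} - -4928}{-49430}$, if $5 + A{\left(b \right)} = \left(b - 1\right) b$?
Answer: $- \frac{2359341257}{49430} \approx -47731.0$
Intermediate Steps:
$A{\left(b \right)} = -5 + b \left(-1 + b\right)$ ($A{\left(b \right)} = -5 + \left(b - 1\right) b = -5 + \left(-1 + b\right) b = -5 + b \left(-1 + b\right)$)
$R{\left(d \right)} = \left(-45 - 9 d + 9 d^{2}\right)^{2}$ ($R{\left(d \right)} = \left(\left(-5 + d^{2} - d\right) 9\right)^{2} = \left(-45 - 9 d + 9 d^{2}\right)^{2}$)
$\frac{R{\left(74 \right)} - -4928}{-49430} = \frac{81 \left(5 + 74 - 74^{2}\right)^{2} - -4928}{-49430} = \left(81 \left(5 + 74 - 5476\right)^{2} + 4928\right) \left(- \frac{1}{49430}\right) = \left(81 \left(-5397\right)^{2} + 4928\right) \left(- \frac{1}{49430}\right) = \left(81 \cdot 29127609 + 4928\right) \left(- \frac{1}{49430}\right) = \left(2359336329 + 4928\right) \left(- \frac{1}{49430}\right) = 2359341257 \left(- \frac{1}{49430}\right) = - \frac{2359341257}{49430}$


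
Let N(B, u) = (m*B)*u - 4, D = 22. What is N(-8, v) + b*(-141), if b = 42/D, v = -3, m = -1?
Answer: -3269/11 ≈ -297.18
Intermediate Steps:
N(B, u) = -4 - B*u (N(B, u) = (-B)*u - 4 = -B*u - 4 = -4 - B*u)
b = 21/11 (b = 42/22 = 42*(1/22) = 21/11 ≈ 1.9091)
N(-8, v) + b*(-141) = (-4 - 1*(-8)*(-3)) + (21/11)*(-141) = (-4 - 24) - 2961/11 = -28 - 2961/11 = -3269/11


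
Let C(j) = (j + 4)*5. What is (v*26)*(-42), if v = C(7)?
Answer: -60060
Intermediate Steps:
C(j) = 20 + 5*j (C(j) = (4 + j)*5 = 20 + 5*j)
v = 55 (v = 20 + 5*7 = 20 + 35 = 55)
(v*26)*(-42) = (55*26)*(-42) = 1430*(-42) = -60060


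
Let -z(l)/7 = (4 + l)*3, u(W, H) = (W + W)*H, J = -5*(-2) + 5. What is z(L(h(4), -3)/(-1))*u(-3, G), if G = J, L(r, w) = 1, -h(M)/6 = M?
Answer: 5670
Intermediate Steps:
h(M) = -6*M
J = 15 (J = 10 + 5 = 15)
G = 15
u(W, H) = 2*H*W (u(W, H) = (2*W)*H = 2*H*W)
z(l) = -84 - 21*l (z(l) = -7*(4 + l)*3 = -7*(12 + 3*l) = -84 - 21*l)
z(L(h(4), -3)/(-1))*u(-3, G) = (-84 - 21/(-1))*(2*15*(-3)) = (-84 - 21*(-1))*(-90) = (-84 + 21)*(-90) = -63*(-90) = 5670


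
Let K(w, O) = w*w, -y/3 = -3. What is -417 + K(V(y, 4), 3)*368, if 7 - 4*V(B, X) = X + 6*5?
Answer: 16350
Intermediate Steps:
y = 9 (y = -3*(-3) = 9)
V(B, X) = -23/4 - X/4 (V(B, X) = 7/4 - (X + 6*5)/4 = 7/4 - (X + 30)/4 = 7/4 - (30 + X)/4 = 7/4 + (-15/2 - X/4) = -23/4 - X/4)
K(w, O) = w²
-417 + K(V(y, 4), 3)*368 = -417 + (-23/4 - ¼*4)²*368 = -417 + (-23/4 - 1)²*368 = -417 + (-27/4)²*368 = -417 + (729/16)*368 = -417 + 16767 = 16350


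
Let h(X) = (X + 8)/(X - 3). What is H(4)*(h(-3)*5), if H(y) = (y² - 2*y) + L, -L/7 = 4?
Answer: 250/3 ≈ 83.333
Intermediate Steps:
L = -28 (L = -7*4 = -28)
h(X) = (8 + X)/(-3 + X)
H(y) = -28 + y² - 2*y (H(y) = (y² - 2*y) - 28 = -28 + y² - 2*y)
H(4)*(h(-3)*5) = (-28 + 4² - 2*4)*(((8 - 3)/(-3 - 3))*5) = (-28 + 16 - 8)*((5/(-6))*5) = -20*(-⅙*5)*5 = -(-50)*5/3 = -20*(-25/6) = 250/3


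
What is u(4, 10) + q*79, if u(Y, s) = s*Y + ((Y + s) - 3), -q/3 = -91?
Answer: 21618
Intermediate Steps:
q = 273 (q = -3*(-91) = 273)
u(Y, s) = -3 + Y + s + Y*s (u(Y, s) = Y*s + (-3 + Y + s) = -3 + Y + s + Y*s)
u(4, 10) + q*79 = (-3 + 4 + 10 + 4*10) + 273*79 = (-3 + 4 + 10 + 40) + 21567 = 51 + 21567 = 21618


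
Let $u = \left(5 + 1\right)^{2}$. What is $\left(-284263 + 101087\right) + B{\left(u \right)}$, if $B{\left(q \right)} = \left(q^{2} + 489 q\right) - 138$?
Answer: $-164414$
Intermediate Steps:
$u = 36$ ($u = 6^{2} = 36$)
$B{\left(q \right)} = -138 + q^{2} + 489 q$
$\left(-284263 + 101087\right) + B{\left(u \right)} = \left(-284263 + 101087\right) + \left(-138 + 36^{2} + 489 \cdot 36\right) = -183176 + \left(-138 + 1296 + 17604\right) = -183176 + 18762 = -164414$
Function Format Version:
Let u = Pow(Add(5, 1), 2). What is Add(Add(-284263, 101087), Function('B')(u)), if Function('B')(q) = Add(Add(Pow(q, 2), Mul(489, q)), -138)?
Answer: -164414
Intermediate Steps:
u = 36 (u = Pow(6, 2) = 36)
Function('B')(q) = Add(-138, Pow(q, 2), Mul(489, q))
Add(Add(-284263, 101087), Function('B')(u)) = Add(Add(-284263, 101087), Add(-138, Pow(36, 2), Mul(489, 36))) = Add(-183176, Add(-138, 1296, 17604)) = Add(-183176, 18762) = -164414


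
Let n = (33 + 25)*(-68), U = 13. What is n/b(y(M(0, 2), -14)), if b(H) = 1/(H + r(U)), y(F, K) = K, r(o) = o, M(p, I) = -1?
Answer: 3944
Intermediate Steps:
b(H) = 1/(13 + H) (b(H) = 1/(H + 13) = 1/(13 + H))
n = -3944 (n = 58*(-68) = -3944)
n/b(y(M(0, 2), -14)) = -3944/(1/(13 - 14)) = -3944/(1/(-1)) = -3944/(-1) = -3944*(-1) = 3944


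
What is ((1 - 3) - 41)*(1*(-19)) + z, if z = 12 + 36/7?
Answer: 5839/7 ≈ 834.14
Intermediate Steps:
z = 120/7 (z = 12 + 36*(1/7) = 12 + 36/7 = 120/7 ≈ 17.143)
((1 - 3) - 41)*(1*(-19)) + z = ((1 - 3) - 41)*(1*(-19)) + 120/7 = (-2 - 41)*(-19) + 120/7 = -43*(-19) + 120/7 = 817 + 120/7 = 5839/7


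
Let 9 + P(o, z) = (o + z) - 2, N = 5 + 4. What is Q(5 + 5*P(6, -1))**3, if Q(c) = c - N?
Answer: -39304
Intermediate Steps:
N = 9
P(o, z) = -11 + o + z (P(o, z) = -9 + ((o + z) - 2) = -9 + (-2 + o + z) = -11 + o + z)
Q(c) = -9 + c (Q(c) = c - 1*9 = c - 9 = -9 + c)
Q(5 + 5*P(6, -1))**3 = (-9 + (5 + 5*(-11 + 6 - 1)))**3 = (-9 + (5 + 5*(-6)))**3 = (-9 + (5 - 30))**3 = (-9 - 25)**3 = (-34)**3 = -39304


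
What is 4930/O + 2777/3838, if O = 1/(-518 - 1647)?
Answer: -40964698323/3838 ≈ -1.0673e+7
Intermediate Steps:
O = -1/2165 (O = 1/(-2165) = -1/2165 ≈ -0.00046189)
4930/O + 2777/3838 = 4930/(-1/2165) + 2777/3838 = 4930*(-2165) + 2777*(1/3838) = -10673450 + 2777/3838 = -40964698323/3838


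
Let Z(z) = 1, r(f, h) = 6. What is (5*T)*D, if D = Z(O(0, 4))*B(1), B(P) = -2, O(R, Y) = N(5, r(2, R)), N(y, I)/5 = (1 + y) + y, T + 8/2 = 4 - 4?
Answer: 40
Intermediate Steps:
T = -4 (T = -4 + (4 - 4) = -4 + 0 = -4)
N(y, I) = 5 + 10*y (N(y, I) = 5*((1 + y) + y) = 5*(1 + 2*y) = 5 + 10*y)
O(R, Y) = 55 (O(R, Y) = 5 + 10*5 = 5 + 50 = 55)
D = -2 (D = 1*(-2) = -2)
(5*T)*D = (5*(-4))*(-2) = -20*(-2) = 40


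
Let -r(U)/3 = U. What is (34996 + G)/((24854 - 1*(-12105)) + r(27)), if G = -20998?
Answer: 6999/18439 ≈ 0.37958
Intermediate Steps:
r(U) = -3*U
(34996 + G)/((24854 - 1*(-12105)) + r(27)) = (34996 - 20998)/((24854 - 1*(-12105)) - 3*27) = 13998/((24854 + 12105) - 81) = 13998/(36959 - 81) = 13998/36878 = 13998*(1/36878) = 6999/18439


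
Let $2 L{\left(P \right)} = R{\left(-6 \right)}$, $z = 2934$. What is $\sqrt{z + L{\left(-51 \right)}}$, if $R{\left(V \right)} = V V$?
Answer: $6 \sqrt{82} \approx 54.332$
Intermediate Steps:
$R{\left(V \right)} = V^{2}$
$L{\left(P \right)} = 18$ ($L{\left(P \right)} = \frac{\left(-6\right)^{2}}{2} = \frac{1}{2} \cdot 36 = 18$)
$\sqrt{z + L{\left(-51 \right)}} = \sqrt{2934 + 18} = \sqrt{2952} = 6 \sqrt{82}$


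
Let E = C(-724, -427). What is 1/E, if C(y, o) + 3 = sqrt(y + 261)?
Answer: -3/472 - I*sqrt(463)/472 ≈ -0.0063559 - 0.045588*I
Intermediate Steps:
C(y, o) = -3 + sqrt(261 + y) (C(y, o) = -3 + sqrt(y + 261) = -3 + sqrt(261 + y))
E = -3 + I*sqrt(463) (E = -3 + sqrt(261 - 724) = -3 + sqrt(-463) = -3 + I*sqrt(463) ≈ -3.0 + 21.517*I)
1/E = 1/(-3 + I*sqrt(463))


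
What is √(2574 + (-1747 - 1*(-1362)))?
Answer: √2189 ≈ 46.787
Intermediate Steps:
√(2574 + (-1747 - 1*(-1362))) = √(2574 + (-1747 + 1362)) = √(2574 - 385) = √2189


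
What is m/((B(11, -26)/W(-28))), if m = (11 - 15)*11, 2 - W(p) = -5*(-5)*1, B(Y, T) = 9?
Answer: 1012/9 ≈ 112.44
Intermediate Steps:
W(p) = -23 (W(p) = 2 - (-5*(-5)) = 2 - 25 = -23)
m = -44 (m = -4*11 = -44)
m/((B(11, -26)/W(-28))) = -44/(9/(-23)) = -44/(9*(-1/23)) = -44/(-9/23) = -44*(-23/9) = 1012/9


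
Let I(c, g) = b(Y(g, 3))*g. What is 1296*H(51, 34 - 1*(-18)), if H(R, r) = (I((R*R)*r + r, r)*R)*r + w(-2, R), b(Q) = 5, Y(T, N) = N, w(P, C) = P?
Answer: 893615328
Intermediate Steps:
I(c, g) = 5*g
H(R, r) = -2 + 5*R*r**2 (H(R, r) = ((5*r)*R)*r - 2 = (5*R*r)*r - 2 = 5*R*r**2 - 2 = -2 + 5*R*r**2)
1296*H(51, 34 - 1*(-18)) = 1296*(-2 + 5*51*(34 - 1*(-18))**2) = 1296*(-2 + 5*51*(34 + 18)**2) = 1296*(-2 + 5*51*52**2) = 1296*(-2 + 5*51*2704) = 1296*(-2 + 689520) = 1296*689518 = 893615328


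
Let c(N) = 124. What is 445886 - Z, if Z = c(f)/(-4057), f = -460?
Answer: 1808959626/4057 ≈ 4.4589e+5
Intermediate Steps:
Z = -124/4057 (Z = 124/(-4057) = 124*(-1/4057) = -124/4057 ≈ -0.030564)
445886 - Z = 445886 - 1*(-124/4057) = 445886 + 124/4057 = 1808959626/4057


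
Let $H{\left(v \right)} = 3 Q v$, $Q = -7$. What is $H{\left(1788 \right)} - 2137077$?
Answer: $-2174625$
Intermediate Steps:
$H{\left(v \right)} = - 21 v$ ($H{\left(v \right)} = 3 \left(-7\right) v = - 21 v$)
$H{\left(1788 \right)} - 2137077 = \left(-21\right) 1788 - 2137077 = -37548 - 2137077 = -2174625$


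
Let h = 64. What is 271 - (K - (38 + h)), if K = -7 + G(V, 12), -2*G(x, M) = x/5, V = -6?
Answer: 1897/5 ≈ 379.40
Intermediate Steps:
G(x, M) = -x/10 (G(x, M) = -x/(2*5) = -x/10)
K = -32/5 (K = -7 - 1/10*(-6) = -7 + 3/5 = -32/5 ≈ -6.4000)
271 - (K - (38 + h)) = 271 - (-32/5 - (38 + 64)) = 271 - (-32/5 - 1*102) = 271 - (-32/5 - 102) = 271 - 1*(-542/5) = 271 + 542/5 = 1897/5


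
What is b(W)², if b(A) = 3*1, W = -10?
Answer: 9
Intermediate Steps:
b(A) = 3
b(W)² = 3² = 9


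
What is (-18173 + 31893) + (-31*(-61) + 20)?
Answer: 15631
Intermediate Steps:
(-18173 + 31893) + (-31*(-61) + 20) = 13720 + (1891 + 20) = 13720 + 1911 = 15631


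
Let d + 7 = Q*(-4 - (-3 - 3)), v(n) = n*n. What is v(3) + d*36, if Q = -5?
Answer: -603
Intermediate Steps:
v(n) = n²
d = -17 (d = -7 - 5*(-4 - (-3 - 3)) = -7 - 5*(-4 - 1*(-6)) = -7 - 5*(-4 + 6) = -7 - 5*2 = -7 - 10 = -17)
v(3) + d*36 = 3² - 17*36 = 9 - 612 = -603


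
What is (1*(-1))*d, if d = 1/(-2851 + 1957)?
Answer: 1/894 ≈ 0.0011186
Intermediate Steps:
d = -1/894 (d = 1/(-894) = -1/894 ≈ -0.0011186)
(1*(-1))*d = (1*(-1))*(-1/894) = -1*(-1/894) = 1/894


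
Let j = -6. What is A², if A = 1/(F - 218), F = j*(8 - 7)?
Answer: 1/50176 ≈ 1.9930e-5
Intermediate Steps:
F = -6 (F = -6*(8 - 7) = -6*1 = -6)
A = -1/224 (A = 1/(-6 - 218) = 1/(-224) = -1/224 ≈ -0.0044643)
A² = (-1/224)² = 1/50176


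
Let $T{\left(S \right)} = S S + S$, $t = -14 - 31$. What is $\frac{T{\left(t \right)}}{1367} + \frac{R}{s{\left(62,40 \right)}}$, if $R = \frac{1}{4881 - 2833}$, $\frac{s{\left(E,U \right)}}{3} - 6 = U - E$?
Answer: $\frac{194640553}{134381568} \approx 1.4484$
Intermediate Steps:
$s{\left(E,U \right)} = 18 - 3 E + 3 U$ ($s{\left(E,U \right)} = 18 + 3 \left(U - E\right) = 18 - \left(- 3 U + 3 E\right) = 18 - 3 E + 3 U$)
$t = -45$
$T{\left(S \right)} = S + S^{2}$ ($T{\left(S \right)} = S^{2} + S = S + S^{2}$)
$R = \frac{1}{2048} \approx 0.00048828$
$\frac{T{\left(t \right)}}{1367} + \frac{R}{s{\left(62,40 \right)}} = \frac{\left(-45\right) \left(1 - 45\right)}{1367} + \frac{1}{2048 \left(18 - 186 + 3 \cdot 40\right)} = \left(-45\right) \left(-44\right) \frac{1}{1367} + \frac{1}{2048 \left(18 - 186 + 120\right)} = 1980 \cdot \frac{1}{1367} + \frac{1}{2048 \left(-48\right)} = \frac{1980}{1367} + \frac{1}{2048} \left(- \frac{1}{48}\right) = \frac{1980}{1367} - \frac{1}{98304} = \frac{194640553}{134381568}$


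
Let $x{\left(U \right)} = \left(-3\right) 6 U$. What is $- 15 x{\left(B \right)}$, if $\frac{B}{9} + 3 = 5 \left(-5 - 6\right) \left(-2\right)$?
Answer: $260010$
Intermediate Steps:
$B = 963$ ($B = -27 + 9 \cdot 5 \left(-5 - 6\right) \left(-2\right) = -27 + 9 \cdot 5 \left(-11\right) \left(-2\right) = -27 + 9 \left(\left(-55\right) \left(-2\right)\right) = -27 + 9 \cdot 110 = -27 + 990 = 963$)
$x{\left(U \right)} = - 18 U$
$- 15 x{\left(B \right)} = - 15 \left(\left(-18\right) 963\right) = \left(-15\right) \left(-17334\right) = 260010$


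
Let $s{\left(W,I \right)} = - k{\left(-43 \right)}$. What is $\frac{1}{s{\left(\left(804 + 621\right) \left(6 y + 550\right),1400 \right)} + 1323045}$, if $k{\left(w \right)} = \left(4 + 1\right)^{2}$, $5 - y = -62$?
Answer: $\frac{1}{1323020} \approx 7.5585 \cdot 10^{-7}$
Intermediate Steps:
$y = 67$ ($y = 5 - -62 = 5 + 62 = 67$)
$k{\left(w \right)} = 25$ ($k{\left(w \right)} = 5^{2} = 25$)
$s{\left(W,I \right)} = -25$ ($s{\left(W,I \right)} = \left(-1\right) 25 = -25$)
$\frac{1}{s{\left(\left(804 + 621\right) \left(6 y + 550\right),1400 \right)} + 1323045} = \frac{1}{-25 + 1323045} = \frac{1}{1323020}$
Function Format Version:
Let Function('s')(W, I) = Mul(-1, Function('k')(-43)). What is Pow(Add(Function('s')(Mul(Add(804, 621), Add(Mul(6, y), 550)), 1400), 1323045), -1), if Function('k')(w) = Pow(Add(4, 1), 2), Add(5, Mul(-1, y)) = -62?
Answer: Rational(1, 1323020) ≈ 7.5585e-7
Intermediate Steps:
y = 67 (y = Add(5, Mul(-1, -62)) = Add(5, 62) = 67)
Function('k')(w) = 25 (Function('k')(w) = Pow(5, 2) = 25)
Function('s')(W, I) = -25 (Function('s')(W, I) = Mul(-1, 25) = -25)
Pow(Add(Function('s')(Mul(Add(804, 621), Add(Mul(6, y), 550)), 1400), 1323045), -1) = Pow(Add(-25, 1323045), -1) = Pow(1323020, -1) = Rational(1, 1323020)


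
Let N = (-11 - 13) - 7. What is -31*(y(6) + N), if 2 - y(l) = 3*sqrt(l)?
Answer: 899 + 93*sqrt(6) ≈ 1126.8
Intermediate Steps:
y(l) = 2 - 3*sqrt(l)
N = -31 (N = -24 - 7 = -31)
-31*(y(6) + N) = -31*((2 - 3*sqrt(6)) - 31) = -31*(-29 - 3*sqrt(6)) = 899 + 93*sqrt(6)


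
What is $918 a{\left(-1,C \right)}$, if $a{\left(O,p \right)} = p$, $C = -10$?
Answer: $-9180$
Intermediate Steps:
$918 a{\left(-1,C \right)} = 918 \left(-10\right) = -9180$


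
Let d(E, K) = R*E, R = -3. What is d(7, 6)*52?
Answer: -1092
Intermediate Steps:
d(E, K) = -3*E
d(7, 6)*52 = -3*7*52 = -21*52 = -1092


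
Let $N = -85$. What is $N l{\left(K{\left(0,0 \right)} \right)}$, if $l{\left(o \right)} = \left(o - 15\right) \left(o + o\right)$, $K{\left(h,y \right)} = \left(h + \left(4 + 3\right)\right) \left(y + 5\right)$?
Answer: $-119000$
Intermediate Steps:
$K{\left(h,y \right)} = \left(5 + y\right) \left(7 + h\right)$ ($K{\left(h,y \right)} = \left(h + 7\right) \left(5 + y\right) = \left(7 + h\right) \left(5 + y\right) = \left(5 + y\right) \left(7 + h\right)$)
$l{\left(o \right)} = 2 o \left(-15 + o\right)$ ($l{\left(o \right)} = \left(-15 + o\right) 2 o = 2 o \left(-15 + o\right)$)
$N l{\left(K{\left(0,0 \right)} \right)} = - 85 \cdot 2 \left(35 + 5 \cdot 0 + 7 \cdot 0 + 0 \cdot 0\right) \left(-15 + \left(35 + 5 \cdot 0 + 7 \cdot 0 + 0 \cdot 0\right)\right) = - 85 \cdot 2 \left(35 + 0 + 0 + 0\right) \left(-15 + \left(35 + 0 + 0 + 0\right)\right) = - 85 \cdot 2 \cdot 35 \left(-15 + 35\right) = - 85 \cdot 2 \cdot 35 \cdot 20 = \left(-85\right) 1400 = -119000$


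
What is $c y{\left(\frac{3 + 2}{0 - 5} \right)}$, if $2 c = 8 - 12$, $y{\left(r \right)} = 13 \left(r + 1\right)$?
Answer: $0$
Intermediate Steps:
$y{\left(r \right)} = 13 + 13 r$ ($y{\left(r \right)} = 13 \left(1 + r\right) = 13 + 13 r$)
$c = -2$ ($c = \frac{8 - 12}{2} = \frac{1}{2} \left(-4\right) = -2$)
$c y{\left(\frac{3 + 2}{0 - 5} \right)} = - 2 \left(13 + 13 \frac{3 + 2}{0 - 5}\right) = - 2 \left(13 + 13 \frac{5}{-5}\right) = - 2 \left(13 + 13 \cdot 5 \left(- \frac{1}{5}\right)\right) = - 2 \left(13 + 13 \left(-1\right)\right) = - 2 \left(13 - 13\right) = \left(-2\right) 0 = 0$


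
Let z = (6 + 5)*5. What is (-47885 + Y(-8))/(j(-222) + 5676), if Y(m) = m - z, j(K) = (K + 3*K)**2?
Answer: -11987/198555 ≈ -0.060371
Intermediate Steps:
j(K) = 16*K**2 (j(K) = (4*K)**2 = 16*K**2)
z = 55 (z = 11*5 = 55)
Y(m) = -55 + m (Y(m) = m - 1*55 = m - 55 = -55 + m)
(-47885 + Y(-8))/(j(-222) + 5676) = (-47885 + (-55 - 8))/(16*(-222)**2 + 5676) = (-47885 - 63)/(16*49284 + 5676) = -47948/(788544 + 5676) = -47948/794220 = -47948*1/794220 = -11987/198555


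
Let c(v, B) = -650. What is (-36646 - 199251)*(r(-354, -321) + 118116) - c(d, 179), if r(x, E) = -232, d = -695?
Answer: -27808481298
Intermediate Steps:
(-36646 - 199251)*(r(-354, -321) + 118116) - c(d, 179) = (-36646 - 199251)*(-232 + 118116) - 1*(-650) = -235897*117884 + 650 = -27808481948 + 650 = -27808481298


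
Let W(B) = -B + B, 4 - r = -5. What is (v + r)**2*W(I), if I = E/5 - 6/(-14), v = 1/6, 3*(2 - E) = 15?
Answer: 0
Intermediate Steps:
E = -3 (E = 2 - 1/3*15 = 2 - 5 = -3)
r = 9 (r = 4 - 1*(-5) = 4 + 5 = 9)
v = 1/6 (v = 1*(1/6) = 1/6 ≈ 0.16667)
I = -6/35 (I = -3/5 - 6/(-14) = -3*1/5 - 6*(-1/14) = -3/5 + 3/7 = -6/35 ≈ -0.17143)
W(B) = 0
(v + r)**2*W(I) = (1/6 + 9)**2*0 = (55/6)**2*0 = (3025/36)*0 = 0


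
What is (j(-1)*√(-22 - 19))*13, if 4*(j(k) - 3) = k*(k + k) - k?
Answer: 195*I*√41/4 ≈ 312.15*I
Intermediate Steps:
j(k) = 3 + k²/2 - k/4 (j(k) = 3 + (k*(k + k) - k)/4 = 3 + (k*(2*k) - k)/4 = 3 + (2*k² - k)/4 = 3 + (-k + 2*k²)/4 = 3 + (k²/2 - k/4) = 3 + k²/2 - k/4)
(j(-1)*√(-22 - 19))*13 = ((3 + (½)*(-1)² - ¼*(-1))*√(-22 - 19))*13 = ((3 + (½)*1 + ¼)*√(-41))*13 = ((3 + ½ + ¼)*(I*√41))*13 = (15*(I*√41)/4)*13 = (15*I*√41/4)*13 = 195*I*√41/4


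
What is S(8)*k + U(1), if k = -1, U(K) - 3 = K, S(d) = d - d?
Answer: 4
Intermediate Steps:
S(d) = 0
U(K) = 3 + K
S(8)*k + U(1) = 0*(-1) + (3 + 1) = 0 + 4 = 4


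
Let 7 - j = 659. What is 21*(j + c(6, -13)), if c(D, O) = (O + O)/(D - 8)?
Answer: -13419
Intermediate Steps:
j = -652 (j = 7 - 1*659 = 7 - 659 = -652)
c(D, O) = 2*O/(-8 + D) (c(D, O) = (2*O)/(-8 + D) = 2*O/(-8 + D))
21*(j + c(6, -13)) = 21*(-652 + 2*(-13)/(-8 + 6)) = 21*(-652 + 2*(-13)/(-2)) = 21*(-652 + 2*(-13)*(-½)) = 21*(-652 + 13) = 21*(-639) = -13419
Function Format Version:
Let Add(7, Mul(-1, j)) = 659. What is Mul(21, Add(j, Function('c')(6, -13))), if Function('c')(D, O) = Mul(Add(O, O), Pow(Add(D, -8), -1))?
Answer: -13419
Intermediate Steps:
j = -652 (j = Add(7, Mul(-1, 659)) = Add(7, -659) = -652)
Function('c')(D, O) = Mul(2, O, Pow(Add(-8, D), -1)) (Function('c')(D, O) = Mul(Mul(2, O), Pow(Add(-8, D), -1)) = Mul(2, O, Pow(Add(-8, D), -1)))
Mul(21, Add(j, Function('c')(6, -13))) = Mul(21, Add(-652, Mul(2, -13, Pow(Add(-8, 6), -1)))) = Mul(21, Add(-652, Mul(2, -13, Pow(-2, -1)))) = Mul(21, Add(-652, Mul(2, -13, Rational(-1, 2)))) = Mul(21, Add(-652, 13)) = Mul(21, -639) = -13419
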